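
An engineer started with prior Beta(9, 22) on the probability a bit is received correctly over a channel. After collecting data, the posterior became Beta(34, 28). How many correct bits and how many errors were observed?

25 correct bits and 6 errors

Beta is conjugate to the binomial likelihood: posterior = Beta(a+s, b+f).
So s = 34 − 9 = 25 and f = 28 − 22 = 6.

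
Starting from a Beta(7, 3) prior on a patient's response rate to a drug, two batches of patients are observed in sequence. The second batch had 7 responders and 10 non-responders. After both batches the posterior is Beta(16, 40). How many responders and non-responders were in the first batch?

Because Beta–binomial updating is additive in the counts, the combined data contributed (α_post−α_prior, β_post−β_prior) successes and failures.
Total across both batches: 16−7=9 responders, 40−3=37 non-responders.
Subtract the second batch: 9−7=2 responders and 37−10=27 non-responders.

2 responders and 27 non-responders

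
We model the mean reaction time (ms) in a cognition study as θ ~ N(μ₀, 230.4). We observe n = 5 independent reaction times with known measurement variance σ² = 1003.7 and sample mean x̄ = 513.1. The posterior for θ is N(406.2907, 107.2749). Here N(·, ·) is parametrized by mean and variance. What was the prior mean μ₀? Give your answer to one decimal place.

With known observation variance, the Normal–Normal posterior has precision τ_n = τ₀ + n/σ² and mean μ_n = (τ₀μ₀ + (n/σ²)x̄)/τ_n.
Here τ₀ = 1/230.4 = 0.004340 and τ_data = 5/1003.7 = 0.004982, so τ_n = 0.009322.
Rearranging for μ₀: μ₀ = (μ_n·τ_n − τ_data·x̄)/τ₀ = (406.2907·0.009322 − 0.004982·513.1) / 0.004340 = 1.231178/0.004340 ≈ 283.7.

μ₀ = 283.7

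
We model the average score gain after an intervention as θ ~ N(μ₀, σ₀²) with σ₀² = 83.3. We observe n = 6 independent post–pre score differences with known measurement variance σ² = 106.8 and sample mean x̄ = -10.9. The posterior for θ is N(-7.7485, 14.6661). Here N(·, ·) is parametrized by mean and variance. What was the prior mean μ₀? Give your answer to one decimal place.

With known observation variance, the Normal–Normal posterior has precision τ_n = τ₀ + n/σ² and mean μ_n = (τ₀μ₀ + (n/σ²)x̄)/τ_n.
Here τ₀ = 1/83.3 = 0.012005 and τ_data = 6/106.8 = 0.056180, so τ_n = 0.068185.
Rearranging for μ₀: μ₀ = (μ_n·τ_n − τ_data·x̄)/τ₀ = (-7.7485·0.068185 − 0.056180·-10.9) / 0.012005 = 0.084031/0.012005 ≈ 7.0.

μ₀ = 7.0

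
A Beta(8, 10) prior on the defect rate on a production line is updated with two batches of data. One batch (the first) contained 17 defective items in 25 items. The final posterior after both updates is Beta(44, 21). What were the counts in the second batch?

Sequential conjugate updates are equivalent to a single update on the pooled data, so total successes = posterior α − prior α and total failures = posterior β − prior β.
Total across both batches: 44−8=36 defective items, 21−10=11 good items.
Subtract the first batch: 36−17=19 defective items and 11−8=3 good items.

19 defective items and 3 good items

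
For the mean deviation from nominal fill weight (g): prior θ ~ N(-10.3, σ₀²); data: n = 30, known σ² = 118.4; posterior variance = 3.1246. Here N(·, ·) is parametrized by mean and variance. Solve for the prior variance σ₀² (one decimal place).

σ₀² = 15.0

For the Normal–Normal model with known σ², precisions add: τ_n = τ₀ + n/σ².
So 1/σ₀² = 1/3.1246 − 30/118.4 = 0.320041 − 0.253378 = 0.066663.
Hence σ₀² = 1/0.066663 ≈ 15.0.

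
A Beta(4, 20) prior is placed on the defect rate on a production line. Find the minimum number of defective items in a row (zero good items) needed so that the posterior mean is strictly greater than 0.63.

After k defective items and 0 good items the posterior is Beta(4+k, 20), with mean (4+k)/(4+20+k).
Set (4+k)/(24+k) > 0.63 and solve: k > (0.63·24 − 4)/(1 − 0.63) = 30.054.
The smallest integer exceeding 30.054 is 31, and checking k=31: (35)/(55) = 0.6364 > 0.63.

k = 31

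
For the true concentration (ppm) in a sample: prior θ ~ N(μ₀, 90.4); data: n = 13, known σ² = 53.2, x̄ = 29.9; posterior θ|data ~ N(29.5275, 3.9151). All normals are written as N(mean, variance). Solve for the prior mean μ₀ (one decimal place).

The posterior mean is a precision-weighted average: μ_n = (τ₀μ₀ + τ_data·x̄)/(τ₀+τ_data), with τ₀=1/σ₀² and τ_data=n/σ².
Here τ₀ = 1/90.4 = 0.011062 and τ_data = 13/53.2 = 0.244361, so τ_n = 0.255423.
Rearranging for μ₀: μ₀ = (μ_n·τ_n − τ_data·x̄)/τ₀ = (29.5275·0.255423 − 0.244361·29.9) / 0.011062 = 0.235609/0.011062 ≈ 21.3.

μ₀ = 21.3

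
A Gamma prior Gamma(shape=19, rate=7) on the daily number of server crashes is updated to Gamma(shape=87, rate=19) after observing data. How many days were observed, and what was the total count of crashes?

Gamma–Poisson conjugacy: posterior shape = α + Σxᵢ, posterior rate = β + n.
Matching: Σxᵢ = 87 − 19 = 68 and n = 19 − 7 = 12.

n = 12 days with total 68 crashes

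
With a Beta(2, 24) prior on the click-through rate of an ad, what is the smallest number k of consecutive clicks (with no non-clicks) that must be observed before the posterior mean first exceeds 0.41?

k = 15

After k clicks and 0 non-clicks the posterior is Beta(2+k, 24), with mean (2+k)/(2+24+k).
Set (2+k)/(26+k) > 0.41 and solve: k > (0.41·26 − 2)/(1 − 0.41) = 14.678.
The smallest integer exceeding 14.678 is 15, and checking k=15: (17)/(41) = 0.4146 > 0.41.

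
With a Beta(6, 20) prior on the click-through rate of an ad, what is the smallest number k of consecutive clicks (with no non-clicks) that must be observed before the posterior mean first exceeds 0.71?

After k clicks and 0 non-clicks the posterior is Beta(6+k, 20), with mean (6+k)/(6+20+k).
Set (6+k)/(26+k) > 0.71 and solve: k > (0.71·26 − 6)/(1 − 0.71) = 42.966.
The smallest integer exceeding 42.966 is 43.

k = 43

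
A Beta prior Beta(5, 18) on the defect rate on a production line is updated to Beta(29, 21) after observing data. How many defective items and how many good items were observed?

24 defective items and 3 good items

Beta is conjugate to the binomial likelihood: posterior = Beta(a+s, b+f).
Match parameters: s=29−5=24, f=21−18=3.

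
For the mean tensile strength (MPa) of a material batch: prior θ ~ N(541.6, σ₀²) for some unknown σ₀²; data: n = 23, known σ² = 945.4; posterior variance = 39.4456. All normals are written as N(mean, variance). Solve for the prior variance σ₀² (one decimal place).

σ₀² = 977.5

Posterior precision equals prior precision plus data precision: 1/σ_n² = 1/σ₀² + n/σ².
So 1/σ₀² = 1/39.4456 − 23/945.4 = 0.025351 − 0.024328 = 0.001023.
Hence σ₀² = 1/0.001023 ≈ 977.5.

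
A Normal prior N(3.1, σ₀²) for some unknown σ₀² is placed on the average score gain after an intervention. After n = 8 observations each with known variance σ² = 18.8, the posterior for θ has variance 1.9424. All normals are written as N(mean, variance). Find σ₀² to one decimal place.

σ₀² = 11.2

For the Normal–Normal model with known σ², precisions add: τ_n = τ₀ + n/σ².
So 1/σ₀² = 1/1.9424 − 8/18.8 = 0.514827 − 0.425532 = 0.089295.
Hence σ₀² = 1/0.089295 ≈ 11.2.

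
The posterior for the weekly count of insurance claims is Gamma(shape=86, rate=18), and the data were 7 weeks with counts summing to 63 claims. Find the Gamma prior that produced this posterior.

A Gamma(α, β) prior (rate parametrization) on a Poisson rate with n observations summing to S gives posterior Gamma(α+S, β+n).
So α = 86 − 63 = 23 and β = 18 − 7 = 11.

Gamma(shape=23, rate=11)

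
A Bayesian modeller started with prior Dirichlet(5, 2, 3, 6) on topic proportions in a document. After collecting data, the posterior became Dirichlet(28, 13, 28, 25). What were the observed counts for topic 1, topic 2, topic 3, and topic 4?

For a Dirichlet(α) prior with multinomial counts c, the posterior is Dirichlet(α + c) componentwise.
Counts are posterior − prior componentwise: 28−5=23, 13−2=11, 28−3=25, 25−6=19.

counts (23, 11, 25, 19)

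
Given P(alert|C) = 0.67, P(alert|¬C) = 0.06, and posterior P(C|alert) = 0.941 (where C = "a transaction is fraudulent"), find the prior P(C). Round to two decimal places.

P(C) = 0.59

In odds form, posterior odds = prior odds × likelihood ratio, so prior odds = posterior odds ÷ LR.
Posterior odds = 0.941/(1−0.941) = 15.9492. LR = 0.67/0.06 = 11.1667.
Prior odds = 15.9492/11.1667 = 1.4283, so P(C) = 1.4283/(1+1.4283) ≈ 0.59.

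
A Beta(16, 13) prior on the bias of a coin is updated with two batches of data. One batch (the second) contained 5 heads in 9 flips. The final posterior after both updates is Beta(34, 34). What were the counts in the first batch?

Because Beta–binomial updating is additive in the counts, the combined data contributed (α_post−α_prior, β_post−β_prior) successes and failures.
Total across both batches: 34−16=18 heads, 34−13=21 tails.
Subtract the second batch: 18−5=13 heads and 21−4=17 tails.

13 heads and 17 tails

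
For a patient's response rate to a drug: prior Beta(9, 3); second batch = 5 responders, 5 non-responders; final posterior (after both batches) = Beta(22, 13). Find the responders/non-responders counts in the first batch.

8 responders and 5 non-responders

Because Beta–binomial updating is additive in the counts, the combined data contributed (α_post−α_prior, β_post−β_prior) successes and failures.
Total across both batches: 22−9=13 responders, 13−3=10 non-responders.
Subtract the second batch: 13−5=8 responders and 10−5=5 non-responders.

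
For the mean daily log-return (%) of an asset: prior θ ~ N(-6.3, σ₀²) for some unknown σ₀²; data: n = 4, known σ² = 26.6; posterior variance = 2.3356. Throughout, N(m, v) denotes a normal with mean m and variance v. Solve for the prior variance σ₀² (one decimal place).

Posterior precision equals prior precision plus data precision: 1/σ_n² = 1/σ₀² + n/σ².
So 1/σ₀² = 1/2.3356 − 4/26.6 = 0.428156 − 0.150376 = 0.277780.
Hence σ₀² = 1/0.277780 ≈ 3.6.

σ₀² = 3.6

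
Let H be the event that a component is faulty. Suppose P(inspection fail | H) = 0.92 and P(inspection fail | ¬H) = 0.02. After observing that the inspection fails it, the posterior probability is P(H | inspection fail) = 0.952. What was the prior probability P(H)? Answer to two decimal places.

P(H) = 0.30

In odds form, posterior odds = prior odds × likelihood ratio, so prior odds = posterior odds ÷ LR.
Posterior odds = 0.952/(1−0.952) = 19.8333. LR = 0.92/0.02 = 46.0000.
Prior odds = 19.8333/46.0000 = 0.4312, so P(H) = 0.4312/(1+0.4312) ≈ 0.30.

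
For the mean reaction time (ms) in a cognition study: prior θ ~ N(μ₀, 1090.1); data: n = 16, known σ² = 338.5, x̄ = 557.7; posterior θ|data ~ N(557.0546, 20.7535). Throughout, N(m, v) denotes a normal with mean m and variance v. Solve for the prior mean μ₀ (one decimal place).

With known observation variance, the Normal–Normal posterior has precision τ_n = τ₀ + n/σ² and mean μ_n = (τ₀μ₀ + (n/σ²)x̄)/τ_n.
Here τ₀ = 1/1090.1 = 0.000917 and τ_data = 16/338.5 = 0.047267, so τ_n = 0.048184.
Rearranging for μ₀: μ₀ = (μ_n·τ_n − τ_data·x̄)/τ₀ = (557.0546·0.048184 − 0.047267·557.7) / 0.000917 = 0.480313/0.000917 ≈ 523.8.

μ₀ = 523.8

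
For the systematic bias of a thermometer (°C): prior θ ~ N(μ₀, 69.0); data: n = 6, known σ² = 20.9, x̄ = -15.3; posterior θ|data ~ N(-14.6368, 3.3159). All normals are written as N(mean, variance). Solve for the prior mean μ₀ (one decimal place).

μ₀ = -1.5

With known observation variance, the Normal–Normal posterior has precision τ_n = τ₀ + n/σ² and mean μ_n = (τ₀μ₀ + (n/σ²)x̄)/τ_n.
Here τ₀ = 1/69.0 = 0.014493 and τ_data = 6/20.9 = 0.287081, so τ_n = 0.301574.
Rearranging for μ₀: μ₀ = (μ_n·τ_n − τ_data·x̄)/τ₀ = (-14.6368·0.301574 − 0.287081·-15.3) / 0.014493 = -0.021739/0.014493 ≈ -1.5.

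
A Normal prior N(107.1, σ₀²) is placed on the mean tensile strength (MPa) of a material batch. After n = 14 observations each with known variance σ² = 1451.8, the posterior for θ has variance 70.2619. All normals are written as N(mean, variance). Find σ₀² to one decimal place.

For the Normal–Normal model with known σ², precisions add: τ_n = τ₀ + n/σ².
So 1/σ₀² = 1/70.2619 − 14/1451.8 = 0.014232 − 0.009643 = 0.004589.
Hence σ₀² = 1/0.004589 ≈ 217.9.

σ₀² = 217.9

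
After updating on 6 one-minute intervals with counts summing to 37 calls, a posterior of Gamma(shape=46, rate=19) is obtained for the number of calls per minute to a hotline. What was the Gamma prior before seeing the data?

Gamma(shape=9, rate=13)

A Gamma(α, β) prior (rate parametrization) on a Poisson rate with n observations summing to S gives posterior Gamma(α+S, β+n).
So α = 46 − 37 = 9 and β = 19 − 6 = 13.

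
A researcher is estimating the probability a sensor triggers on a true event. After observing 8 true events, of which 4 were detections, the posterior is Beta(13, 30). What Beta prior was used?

Beta(9, 26)

Under Beta–binomial conjugacy the posterior parameters are (a+s, b+f).
So a = 13 − 4 = 9 and b = 30 − 4 = 26.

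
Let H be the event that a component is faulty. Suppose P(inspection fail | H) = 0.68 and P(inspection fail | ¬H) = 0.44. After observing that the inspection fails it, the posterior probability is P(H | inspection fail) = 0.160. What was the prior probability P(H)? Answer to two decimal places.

In odds form, posterior odds = prior odds × likelihood ratio, so prior odds = posterior odds ÷ LR.
Posterior odds = 0.160/(1−0.160) = 0.1905. LR = 0.68/0.44 = 1.5455.
Prior odds = 0.1905/1.5455 = 0.1233, so P(H) = 0.1233/(1+0.1233) ≈ 0.11.

P(H) = 0.11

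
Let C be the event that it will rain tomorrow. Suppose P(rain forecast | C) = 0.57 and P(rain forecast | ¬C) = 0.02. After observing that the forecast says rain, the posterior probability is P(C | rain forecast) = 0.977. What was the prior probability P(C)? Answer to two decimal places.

In odds form, posterior odds = prior odds × likelihood ratio, so prior odds = posterior odds ÷ LR.
Posterior odds = 0.977/(1−0.977) = 42.4783. LR = 0.57/0.02 = 28.5000.
Prior odds = 42.4783/28.5000 = 1.4905, so P(C) = 1.4905/(1+1.4905) ≈ 0.60.

P(C) = 0.60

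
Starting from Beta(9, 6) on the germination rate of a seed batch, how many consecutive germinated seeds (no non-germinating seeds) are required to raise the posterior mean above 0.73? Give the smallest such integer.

After k germinated seeds and 0 non-germinating seeds the posterior is Beta(9+k, 6), with mean (9+k)/(9+6+k).
Set (9+k)/(15+k) > 0.73 and solve: k > (0.73·15 − 9)/(1 − 0.73) = 7.222.
The smallest integer exceeding 7.222 is 8.

k = 8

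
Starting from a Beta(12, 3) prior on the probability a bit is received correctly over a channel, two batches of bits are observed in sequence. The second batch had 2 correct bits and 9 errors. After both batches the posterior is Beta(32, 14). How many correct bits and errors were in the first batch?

Because Beta–binomial updating is additive in the counts, the combined data contributed (α_post−α_prior, β_post−β_prior) successes and failures.
Total across both batches: 32−12=20 correct bits, 14−3=11 errors.
Subtract the second batch: 20−2=18 correct bits and 11−9=2 errors.

18 correct bits and 2 errors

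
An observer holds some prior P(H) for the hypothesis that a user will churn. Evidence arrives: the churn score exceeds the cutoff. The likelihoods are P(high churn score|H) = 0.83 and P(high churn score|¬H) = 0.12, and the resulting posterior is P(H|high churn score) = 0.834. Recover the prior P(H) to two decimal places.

Bayes' rule in odds form gives O(H|E) = O(H)·[P(E|H)/P(E|¬H)], hence O(H) = O(H|E)/LR.
Posterior odds = 0.834/(1−0.834) = 5.0241. LR = 0.83/0.12 = 6.9167.
Prior odds = 5.0241/6.9167 = 0.7264, so P(H) = 0.7264/(1+0.7264) ≈ 0.42.

P(H) = 0.42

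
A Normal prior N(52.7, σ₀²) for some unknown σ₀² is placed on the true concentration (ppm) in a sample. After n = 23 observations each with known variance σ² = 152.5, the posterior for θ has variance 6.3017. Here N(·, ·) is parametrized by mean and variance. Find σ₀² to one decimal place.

For the Normal–Normal model with known σ², precisions add: τ_n = τ₀ + n/σ².
So 1/σ₀² = 1/6.3017 − 23/152.5 = 0.158687 − 0.150820 = 0.007867.
Hence σ₀² = 1/0.007867 ≈ 127.1.

σ₀² = 127.1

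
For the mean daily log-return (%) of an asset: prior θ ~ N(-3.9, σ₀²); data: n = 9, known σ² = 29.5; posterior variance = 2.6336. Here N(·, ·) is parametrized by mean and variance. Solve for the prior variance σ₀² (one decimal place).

For the Normal–Normal model with known σ², precisions add: τ_n = τ₀ + n/σ².
So 1/σ₀² = 1/2.6336 − 9/29.5 = 0.379708 − 0.305085 = 0.074623.
Hence σ₀² = 1/0.074623 ≈ 13.4.

σ₀² = 13.4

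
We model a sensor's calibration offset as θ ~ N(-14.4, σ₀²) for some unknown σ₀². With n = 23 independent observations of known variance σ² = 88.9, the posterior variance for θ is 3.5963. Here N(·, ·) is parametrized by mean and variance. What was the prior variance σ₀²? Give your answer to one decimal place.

For the Normal–Normal model with known σ², precisions add: τ_n = τ₀ + n/σ².
So 1/σ₀² = 1/3.5963 − 23/88.9 = 0.278064 − 0.258718 = 0.019346.
Hence σ₀² = 1/0.019346 ≈ 51.7.

σ₀² = 51.7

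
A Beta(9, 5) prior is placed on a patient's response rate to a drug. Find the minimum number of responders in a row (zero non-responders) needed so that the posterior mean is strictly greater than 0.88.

After k responders and 0 non-responders the posterior is Beta(9+k, 5), with mean (9+k)/(9+5+k).
Set (9+k)/(14+k) > 0.88 and solve: k > (0.88·14 − 9)/(1 − 0.88) = 27.667.
The smallest integer exceeding 27.667 is 28.

k = 28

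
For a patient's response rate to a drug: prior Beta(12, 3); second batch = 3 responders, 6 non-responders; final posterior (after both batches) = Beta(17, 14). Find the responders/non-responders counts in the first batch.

Because Beta–binomial updating is additive in the counts, the combined data contributed (α_post−α_prior, β_post−β_prior) successes and failures.
Total across both batches: 17−12=5 responders, 14−3=11 non-responders.
Subtract the second batch: 5−3=2 responders and 11−6=5 non-responders.

2 responders and 5 non-responders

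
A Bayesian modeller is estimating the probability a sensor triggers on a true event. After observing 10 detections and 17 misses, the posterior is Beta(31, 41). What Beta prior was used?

Beta(21, 24)

Under Beta–binomial conjugacy the posterior parameters are (a+s, b+f).
So a = 31 − 10 = 21 and b = 41 − 17 = 24.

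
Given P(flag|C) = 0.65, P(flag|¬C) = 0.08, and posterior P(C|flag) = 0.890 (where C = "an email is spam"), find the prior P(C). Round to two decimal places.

P(C) = 0.50

In odds form, posterior odds = prior odds × likelihood ratio, so prior odds = posterior odds ÷ LR.
Posterior odds = 0.890/(1−0.890) = 8.0909. LR = 0.65/0.08 = 8.1250.
Prior odds = 8.0909/8.1250 = 0.9958, so P(C) = 0.9958/(1+0.9958) ≈ 0.50.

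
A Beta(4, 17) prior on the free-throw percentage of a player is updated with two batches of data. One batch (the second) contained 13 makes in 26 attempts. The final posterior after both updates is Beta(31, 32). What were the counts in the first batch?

14 makes and 2 misses

Because Beta–binomial updating is additive in the counts, the combined data contributed (α_post−α_prior, β_post−β_prior) successes and failures.
Total across both batches: 31−4=27 makes, 32−17=15 misses.
Subtract the second batch: 27−13=14 makes and 15−13=2 misses.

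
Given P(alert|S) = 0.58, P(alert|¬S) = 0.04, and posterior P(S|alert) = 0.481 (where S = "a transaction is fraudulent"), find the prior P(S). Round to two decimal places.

P(S) = 0.06

In odds form, posterior odds = prior odds × likelihood ratio, so prior odds = posterior odds ÷ LR.
Posterior odds = 0.481/(1−0.481) = 0.9268. LR = 0.58/0.04 = 14.5000.
Prior odds = 0.9268/14.5000 = 0.0639, so P(S) = 0.0639/(1+0.0639) ≈ 0.06.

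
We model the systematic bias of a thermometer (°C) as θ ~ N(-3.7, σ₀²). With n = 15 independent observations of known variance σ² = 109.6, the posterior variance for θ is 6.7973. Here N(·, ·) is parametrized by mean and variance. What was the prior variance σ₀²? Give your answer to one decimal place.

σ₀² = 97.5

Posterior precision equals prior precision plus data precision: 1/σ_n² = 1/σ₀² + n/σ².
So 1/σ₀² = 1/6.7973 − 15/109.6 = 0.147117 − 0.136861 = 0.010256.
Hence σ₀² = 1/0.010256 ≈ 97.5.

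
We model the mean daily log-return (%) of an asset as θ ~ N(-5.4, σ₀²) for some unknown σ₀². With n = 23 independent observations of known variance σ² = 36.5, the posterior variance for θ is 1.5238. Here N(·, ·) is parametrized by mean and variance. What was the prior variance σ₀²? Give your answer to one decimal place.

σ₀² = 38.3

For the Normal–Normal model with known σ², precisions add: τ_n = τ₀ + n/σ².
So 1/σ₀² = 1/1.5238 − 23/36.5 = 0.656254 − 0.630137 = 0.026117.
Hence σ₀² = 1/0.026117 ≈ 38.3.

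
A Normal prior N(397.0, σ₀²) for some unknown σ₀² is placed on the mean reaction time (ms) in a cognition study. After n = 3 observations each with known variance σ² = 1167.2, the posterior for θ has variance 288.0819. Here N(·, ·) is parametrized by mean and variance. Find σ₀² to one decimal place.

For the Normal–Normal model with known σ², precisions add: τ_n = τ₀ + n/σ².
So 1/σ₀² = 1/288.0819 − 3/1167.2 = 0.003471 − 0.002570 = 0.000901.
Hence σ₀² = 1/0.000901 ≈ 1109.9.

σ₀² = 1109.9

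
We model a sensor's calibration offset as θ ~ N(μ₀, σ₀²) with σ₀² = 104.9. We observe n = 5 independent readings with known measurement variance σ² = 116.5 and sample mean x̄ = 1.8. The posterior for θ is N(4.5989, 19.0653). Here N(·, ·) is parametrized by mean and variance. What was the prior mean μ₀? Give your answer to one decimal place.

The posterior mean is a precision-weighted average: μ_n = (τ₀μ₀ + τ_data·x̄)/(τ₀+τ_data), with τ₀=1/σ₀² and τ_data=n/σ².
Here τ₀ = 1/104.9 = 0.009533 and τ_data = 5/116.5 = 0.042918, so τ_n = 0.052451.
Rearranging for μ₀: μ₀ = (μ_n·τ_n − τ_data·x̄)/τ₀ = (4.5989·0.052451 − 0.042918·1.8) / 0.009533 = 0.163965/0.009533 ≈ 17.2.

μ₀ = 17.2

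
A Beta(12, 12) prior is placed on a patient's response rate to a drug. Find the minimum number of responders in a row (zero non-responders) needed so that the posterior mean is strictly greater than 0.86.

After k responders and 0 non-responders the posterior is Beta(12+k, 12), with mean (12+k)/(12+12+k).
Set (12+k)/(24+k) > 0.86 and solve: k > (0.86·24 − 12)/(1 − 0.86) = 61.714.
The smallest integer exceeding 61.714 is 62, and checking k=62: (74)/(86) = 0.8605 > 0.86.

k = 62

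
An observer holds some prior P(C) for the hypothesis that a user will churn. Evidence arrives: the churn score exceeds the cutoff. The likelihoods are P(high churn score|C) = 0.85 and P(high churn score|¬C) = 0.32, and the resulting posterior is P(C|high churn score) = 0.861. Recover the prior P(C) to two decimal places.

Bayes' rule in odds form gives O(C|E) = O(C)·[P(E|C)/P(E|¬C)], hence O(C) = O(C|E)/LR.
Posterior odds = 0.861/(1−0.861) = 6.1942. LR = 0.85/0.32 = 2.6562.
Prior odds = 6.1942/2.6562 = 2.3320, so P(C) = 2.3320/(1+2.3320) ≈ 0.70.

P(C) = 0.70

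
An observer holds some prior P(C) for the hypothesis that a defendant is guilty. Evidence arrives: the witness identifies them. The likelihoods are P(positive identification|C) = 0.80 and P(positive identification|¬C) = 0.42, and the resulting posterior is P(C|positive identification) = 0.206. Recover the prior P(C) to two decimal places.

P(C) = 0.12

Bayes' rule in odds form gives O(C|E) = O(C)·[P(E|C)/P(E|¬C)], hence O(C) = O(C|E)/LR.
Posterior odds = 0.206/(1−0.206) = 0.2594. LR = 0.80/0.42 = 1.9048.
Prior odds = 0.2594/1.9048 = 0.1362, so P(C) = 0.1362/(1+0.1362) ≈ 0.12.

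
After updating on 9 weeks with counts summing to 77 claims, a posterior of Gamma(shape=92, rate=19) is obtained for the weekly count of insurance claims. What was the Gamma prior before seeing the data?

A Gamma(α, β) prior (rate parametrization) on a Poisson rate with n observations summing to S gives posterior Gamma(α+S, β+n).
So α = 92 − 77 = 15 and β = 19 − 9 = 10.

Gamma(shape=15, rate=10)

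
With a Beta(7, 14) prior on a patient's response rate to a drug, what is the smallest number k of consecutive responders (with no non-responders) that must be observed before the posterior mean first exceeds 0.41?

k = 3

After k responders and 0 non-responders the posterior is Beta(7+k, 14), with mean (7+k)/(7+14+k).
Set (7+k)/(21+k) > 0.41 and solve: k > (0.41·21 − 7)/(1 − 0.41) = 2.729.
The smallest integer exceeding 2.729 is 3.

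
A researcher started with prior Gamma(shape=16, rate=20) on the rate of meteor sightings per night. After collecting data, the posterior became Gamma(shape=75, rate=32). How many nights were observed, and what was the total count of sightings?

Gamma–Poisson conjugacy: posterior shape = α + Σxᵢ, posterior rate = β + n.
Matching: Σxᵢ = 75 − 16 = 59 and n = 32 − 20 = 12.

n = 12 nights with total 59 sightings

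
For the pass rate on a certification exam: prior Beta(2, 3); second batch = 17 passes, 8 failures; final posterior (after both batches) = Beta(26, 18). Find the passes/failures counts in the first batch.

Because Beta–binomial updating is additive in the counts, the combined data contributed (α_post−α_prior, β_post−β_prior) successes and failures.
Total across both batches: 26−2=24 passes, 18−3=15 failures.
Subtract the second batch: 24−17=7 passes and 15−8=7 failures.

7 passes and 7 failures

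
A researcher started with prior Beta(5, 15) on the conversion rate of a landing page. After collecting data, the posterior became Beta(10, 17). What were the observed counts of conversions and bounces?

A Beta(a, b) prior with s successes and f failures in binomial data gives a Beta(a+s, b+f) posterior.
So s = 10 − 5 = 5 and f = 17 − 15 = 2.

5 conversions and 2 bounces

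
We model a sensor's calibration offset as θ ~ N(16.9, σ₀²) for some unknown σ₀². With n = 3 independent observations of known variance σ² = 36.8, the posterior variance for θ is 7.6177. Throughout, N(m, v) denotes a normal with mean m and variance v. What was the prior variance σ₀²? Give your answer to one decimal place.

For the Normal–Normal model with known σ², precisions add: τ_n = τ₀ + n/σ².
So 1/σ₀² = 1/7.6177 − 3/36.8 = 0.131273 − 0.081522 = 0.049751.
Hence σ₀² = 1/0.049751 ≈ 20.1.

σ₀² = 20.1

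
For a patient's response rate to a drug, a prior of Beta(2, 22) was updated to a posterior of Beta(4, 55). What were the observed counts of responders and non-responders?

2 responders and 33 non-responders

Beta is conjugate to the binomial likelihood: posterior = Beta(α+s, β+f).
Match parameters: s=4−2=2, f=55−22=33.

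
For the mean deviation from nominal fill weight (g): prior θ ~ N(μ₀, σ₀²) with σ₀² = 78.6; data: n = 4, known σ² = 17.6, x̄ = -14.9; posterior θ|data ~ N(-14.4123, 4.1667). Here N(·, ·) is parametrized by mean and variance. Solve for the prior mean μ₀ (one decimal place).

With known observation variance, the Normal–Normal posterior has precision τ_n = τ₀ + n/σ² and mean μ_n = (τ₀μ₀ + (n/σ²)x̄)/τ_n.
Here τ₀ = 1/78.6 = 0.012723 and τ_data = 4/17.6 = 0.227273, so τ_n = 0.239996.
Rearranging for μ₀: μ₀ = (μ_n·τ_n − τ_data·x̄)/τ₀ = (-14.4123·0.239996 − 0.227273·-14.9) / 0.012723 = -0.072527/0.012723 ≈ -5.7.

μ₀ = -5.7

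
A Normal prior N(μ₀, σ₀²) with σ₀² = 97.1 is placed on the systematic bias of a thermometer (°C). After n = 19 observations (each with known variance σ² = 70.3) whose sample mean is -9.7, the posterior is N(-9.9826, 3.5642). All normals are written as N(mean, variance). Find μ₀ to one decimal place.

μ₀ = -17.4

With known observation variance, the Normal–Normal posterior has precision τ_n = τ₀ + n/σ² and mean μ_n = (τ₀μ₀ + (n/σ²)x̄)/τ_n.
Here τ₀ = 1/97.1 = 0.010299 and τ_data = 19/70.3 = 0.270270, so τ_n = 0.280569.
Rearranging for μ₀: μ₀ = (μ_n·τ_n − τ_data·x̄)/τ₀ = (-9.9826·0.280569 − 0.270270·-9.7) / 0.010299 = -0.179189/0.010299 ≈ -17.4.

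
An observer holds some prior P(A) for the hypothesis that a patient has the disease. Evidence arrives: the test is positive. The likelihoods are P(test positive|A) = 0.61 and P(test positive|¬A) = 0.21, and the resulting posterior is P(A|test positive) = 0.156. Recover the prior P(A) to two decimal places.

Bayes' rule in odds form gives O(A|E) = O(A)·[P(E|A)/P(E|¬A)], hence O(A) = O(A|E)/LR.
Posterior odds = 0.156/(1−0.156) = 0.1848. LR = 0.61/0.21 = 2.9048.
Prior odds = 0.1848/2.9048 = 0.0636, so P(A) = 0.0636/(1+0.0636) ≈ 0.06.

P(A) = 0.06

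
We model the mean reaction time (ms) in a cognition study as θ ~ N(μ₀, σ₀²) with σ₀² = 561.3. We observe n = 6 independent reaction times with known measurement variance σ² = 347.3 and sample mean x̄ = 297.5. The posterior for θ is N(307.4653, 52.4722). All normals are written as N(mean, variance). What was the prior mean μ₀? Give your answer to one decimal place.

With known observation variance, the Normal–Normal posterior has precision τ_n = τ₀ + n/σ² and mean μ_n = (τ₀μ₀ + (n/σ²)x̄)/τ_n.
Here τ₀ = 1/561.3 = 0.001782 and τ_data = 6/347.3 = 0.017276, so τ_n = 0.019058.
Rearranging for μ₀: μ₀ = (μ_n·τ_n − τ_data·x̄)/τ₀ = (307.4653·0.019058 − 0.017276·297.5) / 0.001782 = 0.720064/0.001782 ≈ 404.1.

μ₀ = 404.1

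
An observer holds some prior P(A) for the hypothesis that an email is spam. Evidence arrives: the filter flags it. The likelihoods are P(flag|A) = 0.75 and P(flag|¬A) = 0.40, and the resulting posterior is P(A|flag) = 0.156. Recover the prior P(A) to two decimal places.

P(A) = 0.09

In odds form, posterior odds = prior odds × likelihood ratio, so prior odds = posterior odds ÷ LR.
Posterior odds = 0.156/(1−0.156) = 0.1848. LR = 0.75/0.40 = 1.8750.
Prior odds = 0.1848/1.8750 = 0.0986, so P(A) = 0.0986/(1+0.0986) ≈ 0.09.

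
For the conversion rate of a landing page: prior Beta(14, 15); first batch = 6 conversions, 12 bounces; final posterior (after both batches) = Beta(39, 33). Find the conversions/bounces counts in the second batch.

19 conversions and 6 bounces

Sequential conjugate updates are equivalent to a single update on the pooled data, so total successes = posterior α − prior α and total failures = posterior β − prior β.
Total across both batches: 39−14=25 conversions, 33−15=18 bounces.
Subtract the first batch: 25−6=19 conversions and 18−12=6 bounces.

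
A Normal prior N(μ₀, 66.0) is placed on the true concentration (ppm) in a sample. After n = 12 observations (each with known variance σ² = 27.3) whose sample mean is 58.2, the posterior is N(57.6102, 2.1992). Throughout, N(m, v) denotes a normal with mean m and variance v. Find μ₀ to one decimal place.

With known observation variance, the Normal–Normal posterior has precision τ_n = τ₀ + n/σ² and mean μ_n = (τ₀μ₀ + (n/σ²)x̄)/τ_n.
Here τ₀ = 1/66.0 = 0.015152 and τ_data = 12/27.3 = 0.439560, so τ_n = 0.454712.
Rearranging for μ₀: μ₀ = (μ_n·τ_n − τ_data·x̄)/τ₀ = (57.6102·0.454712 − 0.439560·58.2) / 0.015152 = 0.613657/0.015152 ≈ 40.5.

μ₀ = 40.5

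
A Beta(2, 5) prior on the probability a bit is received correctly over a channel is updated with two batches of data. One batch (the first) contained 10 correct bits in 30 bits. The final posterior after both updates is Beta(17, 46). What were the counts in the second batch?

5 correct bits and 21 errors

Sequential conjugate updates are equivalent to a single update on the pooled data, so total successes = posterior α − prior α and total failures = posterior β − prior β.
Total across both batches: 17−2=15 correct bits, 46−5=41 errors.
Subtract the first batch: 15−10=5 correct bits and 41−20=21 errors.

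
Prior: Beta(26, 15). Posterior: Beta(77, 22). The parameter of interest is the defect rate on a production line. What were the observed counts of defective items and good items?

Under Beta–binomial conjugacy the posterior parameters are (a+s, b+f).
Match parameters: s=77−26=51, f=22−15=7.

51 defective items and 7 good items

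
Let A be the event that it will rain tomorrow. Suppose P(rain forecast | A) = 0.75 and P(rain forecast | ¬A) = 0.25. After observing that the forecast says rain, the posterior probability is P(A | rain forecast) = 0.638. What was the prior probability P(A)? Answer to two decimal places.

Bayes' rule in odds form gives O(A|E) = O(A)·[P(E|A)/P(E|¬A)], hence O(A) = O(A|E)/LR.
Posterior odds = 0.638/(1−0.638) = 1.7624. LR = 0.75/0.25 = 3.0000.
Prior odds = 1.7624/3.0000 = 0.5875, so P(A) = 0.5875/(1+0.5875) ≈ 0.37.

P(A) = 0.37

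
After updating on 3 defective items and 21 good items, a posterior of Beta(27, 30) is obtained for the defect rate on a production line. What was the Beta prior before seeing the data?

Beta(24, 9)

A Beta(a, b) prior with s successes and f failures in binomial data gives a Beta(a+s, b+f) posterior.
So a = 27 − 3 = 24 and b = 30 − 21 = 9.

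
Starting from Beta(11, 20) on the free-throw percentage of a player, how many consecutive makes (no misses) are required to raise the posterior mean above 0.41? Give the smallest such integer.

After k makes and 0 misses the posterior is Beta(11+k, 20), with mean (11+k)/(11+20+k).
Set (11+k)/(31+k) > 0.41 and solve: k > (0.41·31 − 11)/(1 − 0.41) = 2.898.
The smallest integer exceeding 2.898 is 3, and checking k=3: (14)/(34) = 0.4118 > 0.41.

k = 3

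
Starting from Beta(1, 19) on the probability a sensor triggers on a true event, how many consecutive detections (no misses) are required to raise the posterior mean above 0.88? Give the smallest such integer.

k = 139

After k detections and 0 misses the posterior is Beta(1+k, 19), with mean (1+k)/(1+19+k).
Set (1+k)/(20+k) > 0.88 and solve: k > (0.88·20 − 1)/(1 − 0.88) = 138.333.
The smallest integer exceeding 138.333 is 139, and checking k=139: (140)/(159) = 0.8805 > 0.88.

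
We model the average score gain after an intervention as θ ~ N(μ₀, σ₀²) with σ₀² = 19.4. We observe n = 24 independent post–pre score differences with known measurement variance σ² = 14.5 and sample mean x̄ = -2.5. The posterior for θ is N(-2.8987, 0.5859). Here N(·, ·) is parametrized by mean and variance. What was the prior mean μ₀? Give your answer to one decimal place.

The posterior mean is a precision-weighted average: μ_n = (τ₀μ₀ + τ_data·x̄)/(τ₀+τ_data), with τ₀=1/σ₀² and τ_data=n/σ².
Here τ₀ = 1/19.4 = 0.051546 and τ_data = 24/14.5 = 1.655172, so τ_n = 1.706718.
Rearranging for μ₀: μ₀ = (μ_n·τ_n − τ_data·x̄)/τ₀ = (-2.8987·1.706718 − 1.655172·-2.5) / 0.051546 = -0.809333/0.051546 ≈ -15.7.

μ₀ = -15.7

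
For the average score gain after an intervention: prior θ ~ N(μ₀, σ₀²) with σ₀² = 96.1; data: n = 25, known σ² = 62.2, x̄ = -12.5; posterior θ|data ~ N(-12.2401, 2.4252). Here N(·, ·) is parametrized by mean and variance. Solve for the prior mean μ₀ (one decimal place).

The posterior mean is a precision-weighted average: μ_n = (τ₀μ₀ + τ_data·x̄)/(τ₀+τ_data), with τ₀=1/σ₀² and τ_data=n/σ².
Here τ₀ = 1/96.1 = 0.010406 and τ_data = 25/62.2 = 0.401929, so τ_n = 0.412335.
Rearranging for μ₀: μ₀ = (μ_n·τ_n − τ_data·x̄)/τ₀ = (-12.2401·0.412335 − 0.401929·-12.5) / 0.010406 = -0.022909/0.010406 ≈ -2.2.

μ₀ = -2.2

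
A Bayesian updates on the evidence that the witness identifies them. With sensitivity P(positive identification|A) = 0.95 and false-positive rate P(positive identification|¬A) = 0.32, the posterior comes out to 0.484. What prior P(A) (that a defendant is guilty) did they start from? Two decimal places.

P(A) = 0.24

In odds form, posterior odds = prior odds × likelihood ratio, so prior odds = posterior odds ÷ LR.
Posterior odds = 0.484/(1−0.484) = 0.9380. LR = 0.95/0.32 = 2.9688.
Prior odds = 0.9380/2.9688 = 0.3160, so P(A) = 0.3160/(1+0.3160) ≈ 0.24.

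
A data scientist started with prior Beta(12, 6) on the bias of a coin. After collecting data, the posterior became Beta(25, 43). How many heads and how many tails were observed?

13 heads and 37 tails

Under Beta–binomial conjugacy the posterior parameters are (α+s, β+f).
So s = 25 − 12 = 13 and f = 43 − 6 = 37.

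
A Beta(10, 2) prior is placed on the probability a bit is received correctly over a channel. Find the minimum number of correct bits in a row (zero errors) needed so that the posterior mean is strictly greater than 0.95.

After k correct bits and 0 errors the posterior is Beta(10+k, 2), with mean (10+k)/(10+2+k).
Set (10+k)/(12+k) > 0.95 and solve: k > (0.95·12 − 10)/(1 − 0.95) = 28.000.
The smallest integer exceeding 28.000 is 29, and checking k=29: (39)/(41) = 0.9512 > 0.95.

k = 29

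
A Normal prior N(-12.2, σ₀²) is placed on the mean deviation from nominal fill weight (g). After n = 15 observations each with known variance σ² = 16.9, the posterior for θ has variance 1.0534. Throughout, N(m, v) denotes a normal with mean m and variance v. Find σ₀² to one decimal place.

Posterior precision equals prior precision plus data precision: 1/σ_n² = 1/σ₀² + n/σ².
So 1/σ₀² = 1/1.0534 − 15/16.9 = 0.949307 − 0.887574 = 0.061733.
Hence σ₀² = 1/0.061733 ≈ 16.2.

σ₀² = 16.2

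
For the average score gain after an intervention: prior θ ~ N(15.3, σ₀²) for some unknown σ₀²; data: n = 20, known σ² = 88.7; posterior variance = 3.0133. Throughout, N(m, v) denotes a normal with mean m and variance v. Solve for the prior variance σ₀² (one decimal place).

Posterior precision equals prior precision plus data precision: 1/σ_n² = 1/σ₀² + n/σ².
So 1/σ₀² = 1/3.0133 − 20/88.7 = 0.331862 − 0.225479 = 0.106383.
Hence σ₀² = 1/0.106383 ≈ 9.4.

σ₀² = 9.4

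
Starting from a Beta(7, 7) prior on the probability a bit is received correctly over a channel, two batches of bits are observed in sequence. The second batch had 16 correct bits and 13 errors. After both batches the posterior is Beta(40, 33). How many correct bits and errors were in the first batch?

Sequential conjugate updates are equivalent to a single update on the pooled data, so total successes = posterior α − prior α and total failures = posterior β − prior β.
Total across both batches: 40−7=33 correct bits, 33−7=26 errors.
Subtract the second batch: 33−16=17 correct bits and 26−13=13 errors.

17 correct bits and 13 errors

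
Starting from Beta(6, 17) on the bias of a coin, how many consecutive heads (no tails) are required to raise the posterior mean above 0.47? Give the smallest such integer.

k = 10

After k heads and 0 tails the posterior is Beta(6+k, 17), with mean (6+k)/(6+17+k).
Set (6+k)/(23+k) > 0.47 and solve: k > (0.47·23 − 6)/(1 − 0.47) = 9.075.
The smallest integer exceeding 9.075 is 10, and checking k=10: (16)/(33) = 0.4848 > 0.47.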